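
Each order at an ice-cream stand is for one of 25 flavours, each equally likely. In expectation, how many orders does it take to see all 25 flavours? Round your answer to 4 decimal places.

After k distinct flavours have appeared, the next order gives a new one with probability (25-k)/25, so the expected wait for the (k+1)-th is 25/(25-k).
E[T] = 25/25 + 25/24 + 25/23 + ... + 25/2 + 25/1 = 25·H_{25}.
H_{25} = 3.81596, so E[T] = 95.39895.

95.3990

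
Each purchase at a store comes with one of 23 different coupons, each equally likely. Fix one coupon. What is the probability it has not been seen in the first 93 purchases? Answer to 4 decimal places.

On each purchase the fixed coupon fails to appear with probability 22/23.
P(still missing after 93) = (22/23)^93 = 0.01602.

0.0160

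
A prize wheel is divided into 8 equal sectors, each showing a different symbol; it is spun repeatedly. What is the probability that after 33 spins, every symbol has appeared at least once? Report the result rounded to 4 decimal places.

By inclusion–exclusion over which symbols are missing,
P(all seen) = Σ_{j=0}^{8} (-1)^j C(8,j)((8-j)/8)^33
= 1.00000 - 0.09758 + 0.00211 - 0.00001 + 0.00000 - 0.00000 + 0.00000 - 0.00000 + 0.00000
= 0.90452.

0.9045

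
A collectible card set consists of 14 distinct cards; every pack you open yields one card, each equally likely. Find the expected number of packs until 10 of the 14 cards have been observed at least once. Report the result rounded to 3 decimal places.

With k distinct cards already seen, the next new one arrives after an expected 14/(14-k) packs.
Sum over k = 0,...,9: E = 14/14 + 14/13 + 14/12 + ... + 14/6 + 14/5 = 16.3552.

16.355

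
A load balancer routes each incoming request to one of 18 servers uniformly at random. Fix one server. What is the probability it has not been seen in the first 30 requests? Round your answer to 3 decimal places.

Each request misses the fixed server with probability (18-1)/18 = 17/18, independently.
P(still missing after 30) = (17/18)^30 = 0.1800.

0.180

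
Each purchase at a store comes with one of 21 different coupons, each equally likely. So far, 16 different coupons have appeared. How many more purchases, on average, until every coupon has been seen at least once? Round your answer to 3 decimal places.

From k distinct to k+1 distinct takes on average 21/(21-k) purchases.
Sum over k = 16,...,20: E = 21/5 + 21/4 + 21/3 + 21/2 + 21/1 = 47.9500.

47.950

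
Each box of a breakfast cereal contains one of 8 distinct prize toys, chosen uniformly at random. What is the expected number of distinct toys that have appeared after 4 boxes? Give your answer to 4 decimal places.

3.3105

For each toy, P(seen in 4 boxes) = 1 - (7/8)^4 = 0.41382.
By linearity of expectation, E[distinct seen] = 8·(1 - (7/8)^4) = 3.31055.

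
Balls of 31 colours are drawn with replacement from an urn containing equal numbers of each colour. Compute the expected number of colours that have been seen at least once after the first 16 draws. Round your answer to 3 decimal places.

12.655

For each colour, P(seen in 16 draws) = 1 - (30/31)^16 = 0.4082.
By linearity of expectation, E[distinct seen] = 31·(1 - (30/31)^16) = 12.6551.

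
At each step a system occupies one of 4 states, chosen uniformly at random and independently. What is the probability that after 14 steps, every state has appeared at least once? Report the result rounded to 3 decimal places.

Let A_i be the event that state i is missing after 14 steps. By inclusion–exclusion on the A_i,
P(all seen) = Σ_{j=0}^{4} (-1)^j C(4,j)((4-j)/4)^14
= 1.0000 - 0.0713 + 0.0004 - 0.0000 + 0.0000
= 0.9291.

0.929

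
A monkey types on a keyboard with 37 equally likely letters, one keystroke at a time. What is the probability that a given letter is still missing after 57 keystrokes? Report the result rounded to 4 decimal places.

Each keystroke misses the fixed letter with probability (37-1)/37 = 36/37, independently.
P(still missing after 57) = (36/37)^57 = 0.20977.

0.2098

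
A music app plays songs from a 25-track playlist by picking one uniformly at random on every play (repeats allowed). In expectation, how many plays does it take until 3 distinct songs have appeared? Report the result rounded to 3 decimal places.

Going from k to k+1 distinct takes a geometric number of plays with mean 25/(25-k).
Sum over k = 0,...,2: E = 25/25 + 25/24 + 25/23 = 3.1286.

3.129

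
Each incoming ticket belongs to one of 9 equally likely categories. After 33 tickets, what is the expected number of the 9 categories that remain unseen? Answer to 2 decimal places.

For each category, P(unseen after 33) = (8/9)^33 = 0.021.
By linearity of expectation, E[unseen] = 9·(8/9)^33 = 0.185.

0.18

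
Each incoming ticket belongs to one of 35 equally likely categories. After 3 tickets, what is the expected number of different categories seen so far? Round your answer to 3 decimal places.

For each category, P(seen in 3 tickets) = 1 - (34/35)^3 = 0.0833.
By linearity of expectation, E[distinct seen] = 35·(1 - (34/35)^3) = 2.9151.

2.915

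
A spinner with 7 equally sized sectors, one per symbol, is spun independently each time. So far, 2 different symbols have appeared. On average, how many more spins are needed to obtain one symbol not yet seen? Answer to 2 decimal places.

1.40

Each spin yields a new symbol with probability (7-2)/7 = 5/7, so the wait is geometric with mean 7/5.
E = 7/5 = 1.400.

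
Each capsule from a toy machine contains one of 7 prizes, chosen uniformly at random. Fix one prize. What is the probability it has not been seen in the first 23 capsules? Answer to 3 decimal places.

Each capsule misses the fixed prize with probability (7-1)/7 = 6/7, independently.
P(still missing after 23) = (6/7)^23 = 0.0289.

0.029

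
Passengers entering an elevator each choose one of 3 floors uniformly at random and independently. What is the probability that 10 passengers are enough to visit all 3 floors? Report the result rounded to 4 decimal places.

0.9480

Let A_i be the event that floor i is missing after 10 passengers. By inclusion–exclusion on the A_i,
P(all seen) = Σ_{j=0}^{3} (-1)^j C(3,j)((3-j)/3)^10
= 1.00000 - 0.05202 + 0.00005 - 0.00000
= 0.94803.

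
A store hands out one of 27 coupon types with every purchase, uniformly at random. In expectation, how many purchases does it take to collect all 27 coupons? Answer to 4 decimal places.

105.0693

Split into phases: going from k distinct to k+1 distinct takes on average 27/(27-k) purchases.
E[T] = 27/27 + 27/26 + 27/25 + ... + 27/2 + 27/1 = 27·H_{27}.
H_{27} = 3.89146, so E[T] = 105.06933.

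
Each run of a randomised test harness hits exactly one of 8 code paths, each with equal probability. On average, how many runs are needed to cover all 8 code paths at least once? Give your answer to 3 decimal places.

21.743

Split into phases: going from k distinct to k+1 distinct takes on average 8/(8-k) runs.
E[T] = 8/8 + 8/7 + 8/6 + ... + 8/2 + 8/1 = 8·H_{8}.
H_{8} = 2.7179, so E[T] = 21.7429.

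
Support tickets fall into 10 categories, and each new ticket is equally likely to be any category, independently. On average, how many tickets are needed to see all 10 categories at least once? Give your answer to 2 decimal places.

The wait to go from k to k+1 distinct categories is geometric with mean 10/(10-k).
E[T] = 10/10 + 10/9 + 10/8 + ... + 10/2 + 10/1 = 10·H_{10}.
H_{10} = 2.929, so E[T] = 29.290.

29.29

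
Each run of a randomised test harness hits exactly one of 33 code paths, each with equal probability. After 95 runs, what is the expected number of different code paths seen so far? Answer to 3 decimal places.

For each code path, P(seen in 95 runs) = 1 - (32/33)^95 = 0.9462.
By linearity of expectation, E[distinct seen] = 33·(1 - (32/33)^95) = 31.2261.

31.226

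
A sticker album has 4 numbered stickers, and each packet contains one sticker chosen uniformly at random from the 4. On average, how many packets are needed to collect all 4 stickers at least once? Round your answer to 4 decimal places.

8.3333

After k distinct stickers have appeared, the next packet gives a new one with probability (4-k)/4, so the expected wait for the (k+1)-th is 4/(4-k).
E[T] = 4/4 + 4/3 + 4/2 + 4/1 = 4·H_{4}.
H_{4} = 2.08333, so E[T] = 8.33333.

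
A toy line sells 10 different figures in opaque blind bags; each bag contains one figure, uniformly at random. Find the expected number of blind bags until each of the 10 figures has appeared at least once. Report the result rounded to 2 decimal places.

The wait to go from k to k+1 distinct figures is geometric with mean 10/(10-k).
E[T] = 10/10 + 10/9 + 10/8 + ... + 10/2 + 10/1 = 10·H_{10}.
H_{10} = 2.929, so E[T] = 29.290.

29.29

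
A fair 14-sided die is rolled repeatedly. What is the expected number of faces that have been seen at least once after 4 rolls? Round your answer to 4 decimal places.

3.5915

For each face, P(seen in 4 rolls) = 1 - (13/14)^4 = 0.25653.
By linearity of expectation, E[distinct seen] = 14·(1 - (13/14)^4) = 3.59147.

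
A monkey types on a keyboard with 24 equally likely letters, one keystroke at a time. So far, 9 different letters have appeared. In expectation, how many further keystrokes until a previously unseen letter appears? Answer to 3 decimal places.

Each keystroke yields a new letter with probability (24-9)/24 = 15/24, so the wait is geometric with mean 24/15.
E = 24/15 = 1.6000.

1.600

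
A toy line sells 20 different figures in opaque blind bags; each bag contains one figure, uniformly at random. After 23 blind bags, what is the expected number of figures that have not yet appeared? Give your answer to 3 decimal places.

For each figure, P(unseen after 23) = (19/20)^23 = 0.3074.
By linearity of expectation, E[unseen] = 20·(19/20)^23 = 6.1471.

6.147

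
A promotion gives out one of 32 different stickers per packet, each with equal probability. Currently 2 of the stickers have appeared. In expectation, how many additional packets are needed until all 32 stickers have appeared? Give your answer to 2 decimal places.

From k distinct to k+1 distinct takes on average 32/(32-k) packets.
Sum over k = 2,...,31: E = 32/30 + 32/29 + 32/28 + ... + 32/2 + 32/1 = 127.840.

127.84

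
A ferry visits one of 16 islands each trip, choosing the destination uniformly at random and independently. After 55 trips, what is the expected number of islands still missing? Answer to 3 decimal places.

0.460

For each island, P(unseen after 55) = (15/16)^55 = 0.0287.
By linearity of expectation, E[unseen] = 16·(15/16)^55 = 0.4598.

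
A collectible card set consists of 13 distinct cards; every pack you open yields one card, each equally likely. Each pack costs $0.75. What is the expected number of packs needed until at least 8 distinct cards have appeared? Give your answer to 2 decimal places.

11.66

With k distinct cards already seen, the next new one arrives after an expected 13/(13-k) packs.
Sum over k = 0,...,7: E = 13/13 + 13/12 + 13/11 + ... + 13/7 + 13/6 = 11.658.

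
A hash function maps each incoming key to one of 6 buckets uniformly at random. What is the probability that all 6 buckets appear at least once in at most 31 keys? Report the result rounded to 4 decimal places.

Let A_i be the event that bucket i is missing after 31 keys. By inclusion–exclusion on the A_i,
P(all seen) = Σ_{j=0}^{6} (-1)^j C(6,j)((6-j)/6)^31
= 1.00000 - 0.02106 + 0.00005 - 0.00000 + 0.00000 - 0.00000 + 0.00000
= 0.97899.

0.9790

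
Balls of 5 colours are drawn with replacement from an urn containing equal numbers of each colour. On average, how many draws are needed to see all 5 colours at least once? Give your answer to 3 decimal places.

The wait to go from k to k+1 distinct colours is geometric with mean 5/(5-k).
E[T] = 5/5 + 5/4 + 5/3 + 5/2 + 5/1 = 5·H_{5}.
H_{5} = 2.2833, so E[T] = 11.4167.

11.417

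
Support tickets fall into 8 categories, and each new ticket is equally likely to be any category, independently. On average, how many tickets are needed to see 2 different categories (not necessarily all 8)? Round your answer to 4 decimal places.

2.1429

With k distinct categories already seen, the next new one arrives after an expected 8/(8-k) tickets.
Sum over k = 0,...,1: E = 8/8 + 8/7 = 2.14286.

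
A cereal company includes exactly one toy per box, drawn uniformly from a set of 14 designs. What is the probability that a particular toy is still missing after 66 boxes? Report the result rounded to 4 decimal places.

0.0075

On each box the fixed toy fails to appear with probability 13/14.
P(still missing after 66) = (13/14)^66 = 0.00751.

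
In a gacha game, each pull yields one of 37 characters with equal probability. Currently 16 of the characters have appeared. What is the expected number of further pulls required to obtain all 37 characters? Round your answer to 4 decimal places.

134.8783

From k distinct to k+1 distinct takes on average 37/(37-k) pulls.
Sum over k = 16,...,36: E = 37/21 + 37/20 + 37/19 + ... + 37/2 + 37/1 = 134.87827.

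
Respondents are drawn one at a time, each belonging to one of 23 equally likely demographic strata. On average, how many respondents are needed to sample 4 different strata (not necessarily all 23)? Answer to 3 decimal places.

4.291

Going from k to k+1 distinct takes a geometric number of respondents with mean 23/(23-k).
Sum over k = 0,...,3: E = 23/23 + 23/22 + 23/21 + 23/20 = 4.2907.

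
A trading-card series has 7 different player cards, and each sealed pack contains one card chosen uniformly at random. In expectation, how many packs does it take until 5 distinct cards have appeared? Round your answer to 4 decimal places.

7.6500

Going from k to k+1 distinct takes a geometric number of packs with mean 7/(7-k).
Sum over k = 0,...,4: E = 7/7 + 7/6 + 7/5 + 7/4 + 7/3 = 7.65000.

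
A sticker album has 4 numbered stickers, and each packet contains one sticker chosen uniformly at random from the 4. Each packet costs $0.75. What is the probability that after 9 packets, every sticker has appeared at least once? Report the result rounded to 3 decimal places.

By inclusion–exclusion over which stickers are missing,
P(all seen) = Σ_{j=0}^{4} (-1)^j C(4,j)((4-j)/4)^9
= 1.0000 - 0.3003 + 0.0117 - 0.0000 + 0.0000
= 0.7114.

0.711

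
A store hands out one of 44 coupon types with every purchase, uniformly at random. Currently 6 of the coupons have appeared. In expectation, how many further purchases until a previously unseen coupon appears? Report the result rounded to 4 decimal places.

The number of purchases until the next new coupon is geometric with success probability 38/44, so its mean is 44/38.
E = 44/38 = 1.15789.

1.1579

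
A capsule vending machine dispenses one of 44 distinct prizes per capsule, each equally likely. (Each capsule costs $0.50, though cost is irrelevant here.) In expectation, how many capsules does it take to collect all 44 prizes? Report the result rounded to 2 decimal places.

192.40

After k distinct prizes have appeared, the next capsule gives a new one with probability (44-k)/44, so the expected wait for the (k+1)-th is 44/(44-k).
E[T] = 44/44 + 44/43 + 44/42 + ... + 44/2 + 44/1 = 44·H_{44}.
H_{44} = 4.373, so E[T] = 192.400.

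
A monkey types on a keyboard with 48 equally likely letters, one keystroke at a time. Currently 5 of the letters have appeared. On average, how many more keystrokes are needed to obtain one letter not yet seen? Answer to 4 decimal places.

1.1163

The number of keystrokes until the next new letter is geometric with success probability 43/48, so its mean is 48/43.
E = 48/43 = 1.11628.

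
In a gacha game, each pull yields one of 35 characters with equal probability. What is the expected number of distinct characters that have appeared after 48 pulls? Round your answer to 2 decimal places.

For each character, P(seen in 48 pulls) = 1 - (34/35)^48 = 0.751.
By linearity of expectation, E[distinct seen] = 35·(1 - (34/35)^48) = 26.295.

26.29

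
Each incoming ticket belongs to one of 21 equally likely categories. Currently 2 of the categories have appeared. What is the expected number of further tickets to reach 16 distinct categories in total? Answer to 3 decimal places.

From k distinct to k+1 distinct takes on average 21/(21-k) tickets.
Sum over k = 2,...,15: E = 21/19 + 21/18 + 21/17 + ... + 21/7 + 21/6 = 26.5525.

26.553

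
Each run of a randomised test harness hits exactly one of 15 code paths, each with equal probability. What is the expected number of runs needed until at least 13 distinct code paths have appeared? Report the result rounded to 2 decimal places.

Going from k to k+1 distinct takes a geometric number of runs with mean 15/(15-k).
Sum over k = 0,...,12: E = 15/15 + 15/14 + 15/13 + ... + 15/4 + 15/3 = 27.273.

27.27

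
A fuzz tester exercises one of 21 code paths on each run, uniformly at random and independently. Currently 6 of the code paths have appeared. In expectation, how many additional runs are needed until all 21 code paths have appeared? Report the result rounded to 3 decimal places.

69.683

The wait to go from k to k+1 distinct code paths is geometric with mean 21/(21-k).
Sum over k = 6,...,20: E = 21/15 + 21/14 + 21/13 + ... + 21/2 + 21/1 = 69.6828.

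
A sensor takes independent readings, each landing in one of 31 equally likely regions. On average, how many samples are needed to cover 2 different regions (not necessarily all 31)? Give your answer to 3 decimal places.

2.033

Going from k to k+1 distinct takes a geometric number of samples with mean 31/(31-k).
Sum over k = 0,...,1: E = 31/31 + 31/30 = 2.0333.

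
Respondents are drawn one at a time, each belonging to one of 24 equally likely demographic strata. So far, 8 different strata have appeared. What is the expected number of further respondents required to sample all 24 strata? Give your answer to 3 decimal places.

81.137

With k distinct strata already seen, the next new one takes an expected 24/(24-k) respondents.
Sum over k = 8,...,23: E = 24/16 + 24/15 + 24/14 + ... + 24/2 + 24/1 = 81.1375.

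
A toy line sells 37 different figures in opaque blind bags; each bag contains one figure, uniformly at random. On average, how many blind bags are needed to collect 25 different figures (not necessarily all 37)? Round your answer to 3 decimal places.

40.640

Going from k to k+1 distinct takes a geometric number of blind bags with mean 37/(37-k).
Sum over k = 0,...,24: E = 37/37 + 37/36 + 37/35 + ... + 37/14 + 37/13 = 40.6399.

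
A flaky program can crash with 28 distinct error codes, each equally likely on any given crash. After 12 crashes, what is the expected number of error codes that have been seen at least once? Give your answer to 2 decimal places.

9.90

For each error code, P(seen in 12 crashes) = 1 - (27/28)^12 = 0.354.
By linearity of expectation, E[distinct seen] = 28·(1 - (27/28)^12) = 9.902.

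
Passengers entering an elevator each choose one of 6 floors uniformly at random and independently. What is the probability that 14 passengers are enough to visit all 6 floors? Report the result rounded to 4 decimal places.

0.5828

By inclusion–exclusion over which floors are missing,
P(all seen) = Σ_{j=0}^{6} (-1)^j C(6,j)((6-j)/6)^14
= 1.00000 - 0.46732 + 0.05138 - 0.00122 + 0.00000 - 0.00000 + 0.00000
= 0.58285.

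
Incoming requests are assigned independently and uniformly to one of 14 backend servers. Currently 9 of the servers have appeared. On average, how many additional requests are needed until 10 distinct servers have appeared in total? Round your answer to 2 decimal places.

From k distinct to k+1 distinct takes on average 14/(14-k) requests.
Only the k = 9 term is needed: E = 14/5 = 2.800.

2.80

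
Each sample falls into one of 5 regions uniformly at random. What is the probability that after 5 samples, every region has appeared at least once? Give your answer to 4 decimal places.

0.0384

Let A_i be the event that region i is missing after 5 samples. By inclusion–exclusion on the A_i,
P(all seen) = Σ_{j=0}^{5} (-1)^j C(5,j)((5-j)/5)^5
= 1.00000 - 1.63840 + 0.77760 - 0.10240 + 0.00160 - 0.00000
= 0.03840.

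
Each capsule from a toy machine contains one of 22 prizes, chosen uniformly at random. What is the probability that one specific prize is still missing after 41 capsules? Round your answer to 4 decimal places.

0.1485

Each capsule misses the fixed prize with probability (22-1)/22 = 21/22, independently.
P(still missing after 41) = (21/22)^41 = 0.14848.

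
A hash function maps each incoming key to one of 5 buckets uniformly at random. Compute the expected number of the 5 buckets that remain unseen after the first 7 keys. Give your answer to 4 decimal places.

For each bucket, P(unseen after 7) = (4/5)^7 = 0.20972.
By linearity of expectation, E[unseen] = 5·(4/5)^7 = 1.04858.

1.0486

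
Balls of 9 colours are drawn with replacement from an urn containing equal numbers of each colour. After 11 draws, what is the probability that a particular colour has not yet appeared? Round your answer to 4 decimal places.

On each draw the fixed colour fails to appear with probability 8/9.
P(still missing after 11) = (8/9)^11 = 0.27373.

0.2737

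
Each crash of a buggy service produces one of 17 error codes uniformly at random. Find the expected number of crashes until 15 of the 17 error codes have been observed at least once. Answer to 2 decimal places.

With k distinct error codes already seen, the next new one arrives after an expected 17/(17-k) crashes.
Sum over k = 0,...,14: E = 17/17 + 17/16 + 17/15 + ... + 17/4 + 17/3 = 32.972.

32.97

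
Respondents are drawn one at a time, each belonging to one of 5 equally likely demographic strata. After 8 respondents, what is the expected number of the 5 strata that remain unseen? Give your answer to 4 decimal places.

0.8389

For each stratum, P(unseen after 8) = (4/5)^8 = 0.16777.
By linearity of expectation, E[unseen] = 5·(4/5)^8 = 0.83886.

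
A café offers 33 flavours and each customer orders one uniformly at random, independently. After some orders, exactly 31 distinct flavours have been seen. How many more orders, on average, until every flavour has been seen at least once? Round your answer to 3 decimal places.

From k distinct to k+1 distinct takes on average 33/(33-k) orders.
Sum over k = 31,...,32: E = 33/2 + 33/1 = 49.5000.

49.500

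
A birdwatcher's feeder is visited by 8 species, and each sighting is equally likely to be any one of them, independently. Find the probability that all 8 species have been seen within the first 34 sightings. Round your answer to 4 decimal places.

By inclusion–exclusion over which species are missing,
P(all seen) = Σ_{j=0}^{8} (-1)^j C(8,j)((8-j)/8)^34
= 1.00000 - 0.08538 + 0.00158 - 0.00001 + 0.00000 - 0.00000 + 0.00000 - 0.00000 + 0.00000
= 0.91619.

0.9162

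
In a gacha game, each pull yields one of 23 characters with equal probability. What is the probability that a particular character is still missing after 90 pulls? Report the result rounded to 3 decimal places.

Each pull misses the fixed character with probability (23-1)/23 = 22/23, independently.
P(still missing after 90) = (22/23)^90 = 0.0183.

0.018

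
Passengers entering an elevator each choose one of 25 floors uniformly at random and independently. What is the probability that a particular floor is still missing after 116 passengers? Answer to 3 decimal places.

Each passenger misses the fixed floor with probability (25-1)/25 = 24/25, independently.
P(still missing after 116) = (24/25)^116 = 0.0088.

0.009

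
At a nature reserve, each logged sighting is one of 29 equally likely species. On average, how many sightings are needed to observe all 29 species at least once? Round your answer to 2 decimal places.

The wait to go from k to k+1 distinct species is geometric with mean 29/(29-k).
E[T] = 29/29 + 29/28 + 29/27 + ... + 29/2 + 29/1 = 29·H_{29}.
H_{29} = 3.962, so E[T] = 114.888.

114.89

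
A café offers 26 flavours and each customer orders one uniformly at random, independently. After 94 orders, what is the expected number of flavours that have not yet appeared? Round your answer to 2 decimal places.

0.65

For each flavour, P(unseen after 94) = (25/26)^94 = 0.025.
By linearity of expectation, E[unseen] = 26·(25/26)^94 = 0.651.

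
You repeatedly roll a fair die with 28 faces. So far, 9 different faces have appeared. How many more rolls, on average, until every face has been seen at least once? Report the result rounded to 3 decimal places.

99.337

From k distinct to k+1 distinct takes on average 28/(28-k) rolls.
Sum over k = 9,...,27: E = 28/19 + 28/18 + 28/17 + ... + 28/2 + 28/1 = 99.3367.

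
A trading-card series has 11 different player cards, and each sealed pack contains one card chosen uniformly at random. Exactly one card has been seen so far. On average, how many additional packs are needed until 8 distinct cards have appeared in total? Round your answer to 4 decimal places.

12.0520

From k distinct to k+1 distinct takes on average 11/(11-k) packs.
Sum over k = 1,...,7: E = 11/10 + 11/9 + 11/8 + ... + 11/5 + 11/4 = 12.05198.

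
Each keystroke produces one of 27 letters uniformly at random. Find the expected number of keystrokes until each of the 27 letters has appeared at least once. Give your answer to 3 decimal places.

Split into phases: going from k distinct to k+1 distinct takes on average 27/(27-k) keystrokes.
E[T] = 27/27 + 27/26 + 27/25 + ... + 27/2 + 27/1 = 27·H_{27}.
H_{27} = 3.8915, so E[T] = 105.0693.

105.069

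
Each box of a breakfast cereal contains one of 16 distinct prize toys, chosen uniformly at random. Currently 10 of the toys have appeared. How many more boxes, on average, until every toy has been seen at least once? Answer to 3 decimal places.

The wait to go from k to k+1 distinct toys is geometric with mean 16/(16-k).
Sum over k = 10,...,15: E = 16/6 + 16/5 + 16/4 + 16/3 + 16/2 + 16/1 = 39.2000.

39.200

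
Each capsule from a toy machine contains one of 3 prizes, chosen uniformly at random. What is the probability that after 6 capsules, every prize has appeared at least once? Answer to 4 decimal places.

Let A_i be the event that prize i is missing after 6 capsules. By inclusion–exclusion on the A_i,
P(all seen) = Σ_{j=0}^{3} (-1)^j C(3,j)((3-j)/3)^6
= 1.00000 - 0.26337 + 0.00412 - 0.00000
= 0.74074.

0.7407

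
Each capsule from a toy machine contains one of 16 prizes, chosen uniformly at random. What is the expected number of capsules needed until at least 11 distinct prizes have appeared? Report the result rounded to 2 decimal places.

With k distinct prizes already seen, the next new one arrives after an expected 16/(16-k) capsules.
Sum over k = 0,...,10: E = 16/16 + 16/15 + 16/14 + ... + 16/7 + 16/6 = 17.558.

17.56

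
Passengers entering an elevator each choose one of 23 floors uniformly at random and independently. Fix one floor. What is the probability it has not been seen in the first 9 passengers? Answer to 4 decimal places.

On each passenger the fixed floor fails to appear with probability 22/23.
P(still missing after 9) = (22/23)^9 = 0.67028.

0.6703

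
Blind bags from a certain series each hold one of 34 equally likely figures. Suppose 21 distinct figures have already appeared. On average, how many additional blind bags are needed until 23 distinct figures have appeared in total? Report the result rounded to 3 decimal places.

5.449

From k distinct to k+1 distinct takes on average 34/(34-k) blind bags.
Sum over k = 21,...,22: E = 34/13 + 34/12 = 5.4487.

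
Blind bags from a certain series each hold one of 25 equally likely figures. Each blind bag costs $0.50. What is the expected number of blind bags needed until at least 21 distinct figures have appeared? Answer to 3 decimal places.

With k distinct figures already seen, the next new one arrives after an expected 25/(25-k) blind bags.
Sum over k = 0,...,20: E = 25/25 + 25/24 + 25/23 + ... + 25/6 + 25/5 = 43.3156.

43.316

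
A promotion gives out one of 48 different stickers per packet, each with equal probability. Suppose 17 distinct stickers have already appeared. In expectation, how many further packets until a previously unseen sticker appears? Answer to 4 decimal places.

The number of packets until the next new sticker is geometric with success probability 31/48, so its mean is 48/31.
E = 48/31 = 1.54839.

1.5484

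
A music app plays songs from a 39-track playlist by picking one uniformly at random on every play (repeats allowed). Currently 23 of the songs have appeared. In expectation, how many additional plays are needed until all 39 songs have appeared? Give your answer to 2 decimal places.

With k distinct songs already seen, the next new one takes an expected 39/(39-k) plays.
Sum over k = 23,...,38: E = 39/16 + 39/15 + 39/14 + ... + 39/2 + 39/1 = 131.848.

131.85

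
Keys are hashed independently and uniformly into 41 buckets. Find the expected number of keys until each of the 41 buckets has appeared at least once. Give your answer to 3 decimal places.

Split into phases: going from k distinct to k+1 distinct takes on average 41/(41-k) keys.
E[T] = 41/41 + 41/40 + 41/39 + ... + 41/2 + 41/1 = 41·H_{41}.
H_{41} = 4.3029, so E[T] = 176.4203.

176.420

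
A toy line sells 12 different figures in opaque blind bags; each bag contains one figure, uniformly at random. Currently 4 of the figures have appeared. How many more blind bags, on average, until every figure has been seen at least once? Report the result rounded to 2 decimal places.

32.61

From k distinct to k+1 distinct takes on average 12/(12-k) blind bags.
Sum over k = 4,...,11: E = 12/8 + 12/7 + 12/6 + ... + 12/2 + 12/1 = 32.614.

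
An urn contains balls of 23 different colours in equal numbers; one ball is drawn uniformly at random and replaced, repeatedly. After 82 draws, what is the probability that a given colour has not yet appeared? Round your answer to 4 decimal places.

Each draw misses the fixed colour with probability (23-1)/23 = 22/23, independently.
P(still missing after 82) = (22/23)^82 = 0.02612.

0.0261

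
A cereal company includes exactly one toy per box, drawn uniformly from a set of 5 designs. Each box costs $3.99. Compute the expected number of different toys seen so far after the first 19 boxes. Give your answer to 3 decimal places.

4.928

For each toy, P(seen in 19 boxes) = 1 - (4/5)^19 = 0.9856.
By linearity of expectation, E[distinct seen] = 5·(1 - (4/5)^19) = 4.9279.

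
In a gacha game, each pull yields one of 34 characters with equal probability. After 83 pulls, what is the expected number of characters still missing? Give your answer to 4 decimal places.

For each character, P(unseen after 83) = (33/34)^83 = 0.08393.
By linearity of expectation, E[unseen] = 34·(33/34)^83 = 2.85355.

2.8536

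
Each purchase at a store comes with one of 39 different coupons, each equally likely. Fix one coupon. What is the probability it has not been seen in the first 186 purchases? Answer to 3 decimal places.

Each purchase misses the fixed coupon with probability (39-1)/39 = 38/39, independently.
P(still missing after 186) = (38/39)^186 = 0.0080.

0.008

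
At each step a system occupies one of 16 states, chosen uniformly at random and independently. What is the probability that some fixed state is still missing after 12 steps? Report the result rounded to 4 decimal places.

0.4610

Each step misses the fixed state with probability (16-1)/16 = 15/16, independently.
P(still missing after 12) = (15/16)^12 = 0.46095.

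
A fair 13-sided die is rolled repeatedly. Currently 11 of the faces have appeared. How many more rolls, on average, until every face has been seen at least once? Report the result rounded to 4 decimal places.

19.5000

The wait to go from k to k+1 distinct faces is geometric with mean 13/(13-k).
Sum over k = 11,...,12: E = 13/2 + 13/1 = 19.50000.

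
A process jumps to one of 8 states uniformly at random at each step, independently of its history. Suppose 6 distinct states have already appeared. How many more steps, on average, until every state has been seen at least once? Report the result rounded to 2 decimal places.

The wait to go from k to k+1 distinct states is geometric with mean 8/(8-k).
Sum over k = 6,...,7: E = 8/2 + 8/1 = 12.000.

12.00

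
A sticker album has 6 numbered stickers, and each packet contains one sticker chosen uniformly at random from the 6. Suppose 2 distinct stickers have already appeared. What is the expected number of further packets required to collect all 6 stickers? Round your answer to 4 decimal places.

12.5000

The wait to go from k to k+1 distinct stickers is geometric with mean 6/(6-k).
Sum over k = 2,...,5: E = 6/4 + 6/3 + 6/2 + 6/1 = 12.50000.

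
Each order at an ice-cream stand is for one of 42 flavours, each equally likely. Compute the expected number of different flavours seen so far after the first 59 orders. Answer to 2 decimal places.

For each flavour, P(seen in 59 orders) = 1 - (41/42)^59 = 0.759.
By linearity of expectation, E[distinct seen] = 42·(1 - (41/42)^59) = 31.866.

31.87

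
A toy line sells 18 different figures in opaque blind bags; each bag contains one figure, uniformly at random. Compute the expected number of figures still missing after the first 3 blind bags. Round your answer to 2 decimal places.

For each figure, P(unseen after 3) = (17/18)^3 = 0.842.
By linearity of expectation, E[unseen] = 18·(17/18)^3 = 15.164.

15.16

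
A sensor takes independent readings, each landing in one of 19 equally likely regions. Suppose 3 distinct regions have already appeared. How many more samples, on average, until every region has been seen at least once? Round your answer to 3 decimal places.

The wait to go from k to k+1 distinct regions is geometric with mean 19/(19-k).
Sum over k = 3,...,18: E = 19/16 + 19/15 + 19/14 + ... + 19/2 + 19/1 = 64.2339.

64.234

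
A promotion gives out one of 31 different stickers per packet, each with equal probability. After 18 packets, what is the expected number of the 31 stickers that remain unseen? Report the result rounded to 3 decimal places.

17.180

For each sticker, P(unseen after 18) = (30/31)^18 = 0.5542.
By linearity of expectation, E[unseen] = 31·(30/31)^18 = 17.1804.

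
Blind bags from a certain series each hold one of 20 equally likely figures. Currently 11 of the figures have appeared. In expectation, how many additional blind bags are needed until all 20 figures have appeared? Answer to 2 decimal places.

With k distinct figures already seen, the next new one takes an expected 20/(20-k) blind bags.
Sum over k = 11,...,19: E = 20/9 + 20/8 + 20/7 + ... + 20/2 + 20/1 = 56.579.

56.58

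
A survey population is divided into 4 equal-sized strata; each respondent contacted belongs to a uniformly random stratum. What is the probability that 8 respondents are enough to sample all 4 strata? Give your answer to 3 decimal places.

0.623

Let A_i be the event that stratum i is missing after 8 respondents. By inclusion–exclusion on the A_i,
P(all seen) = Σ_{j=0}^{4} (-1)^j C(4,j)((4-j)/4)^8
= 1.0000 - 0.4005 + 0.0234 - 0.0001 + 0.0000
= 0.6229.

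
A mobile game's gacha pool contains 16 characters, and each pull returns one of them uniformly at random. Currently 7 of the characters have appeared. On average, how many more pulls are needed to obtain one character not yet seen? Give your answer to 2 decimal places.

1.78

The number of pulls until the next new character is geometric with success probability 9/16, so its mean is 16/9.
E = 16/9 = 1.778.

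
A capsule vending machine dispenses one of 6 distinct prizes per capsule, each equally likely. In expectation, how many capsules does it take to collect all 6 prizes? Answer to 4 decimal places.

After k distinct prizes have appeared, the next capsule gives a new one with probability (6-k)/6, so the expected wait for the (k+1)-th is 6/(6-k).
E[T] = 6/6 + 6/5 + 6/4 + 6/3 + 6/2 + 6/1 = 6·H_{6}.
H_{6} = 2.45000, so E[T] = 14.70000.

14.7000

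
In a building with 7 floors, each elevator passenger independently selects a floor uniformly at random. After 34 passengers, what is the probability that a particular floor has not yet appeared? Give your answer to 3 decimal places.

Each passenger misses the fixed floor with probability (7-1)/7 = 6/7, independently.
P(still missing after 34) = (6/7)^34 = 0.0053.

0.005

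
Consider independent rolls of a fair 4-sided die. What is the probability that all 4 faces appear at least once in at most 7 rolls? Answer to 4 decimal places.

Let A_i be the event that face i is missing after 7 rolls. By inclusion–exclusion on the A_i,
P(all seen) = Σ_{j=0}^{4} (-1)^j C(4,j)((4-j)/4)^7
= 1.00000 - 0.53394 + 0.04688 - 0.00024 + 0.00000
= 0.51270.

0.5127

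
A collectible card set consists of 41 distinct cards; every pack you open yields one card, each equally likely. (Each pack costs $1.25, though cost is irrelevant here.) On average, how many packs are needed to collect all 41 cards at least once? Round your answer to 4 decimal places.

176.4203

After k distinct cards have appeared, the next pack gives a new one with probability (41-k)/41, so the expected wait for the (k+1)-th is 41/(41-k).
E[T] = 41/41 + 41/40 + 41/39 + ... + 41/2 + 41/1 = 41·H_{41}.
H_{41} = 4.30293, so E[T] = 176.42026.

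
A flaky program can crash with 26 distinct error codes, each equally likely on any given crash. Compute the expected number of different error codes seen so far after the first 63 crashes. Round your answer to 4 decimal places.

23.8028

For each error code, P(seen in 63 crashes) = 1 - (25/26)^63 = 0.91549.
By linearity of expectation, E[distinct seen] = 26·(1 - (25/26)^63) = 23.80278.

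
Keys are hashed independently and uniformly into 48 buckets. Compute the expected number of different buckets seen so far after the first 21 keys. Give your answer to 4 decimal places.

For each bucket, P(seen in 21 keys) = 1 - (47/48)^21 = 0.35733.
By linearity of expectation, E[distinct seen] = 48·(1 - (47/48)^21) = 17.15177.

17.1518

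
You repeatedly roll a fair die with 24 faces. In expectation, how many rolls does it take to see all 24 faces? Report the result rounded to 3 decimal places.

After k distinct faces have appeared, the next roll gives a new one with probability (24-k)/24, so the expected wait for the (k+1)-th is 24/(24-k).
E[T] = 24/24 + 24/23 + 24/22 + ... + 24/2 + 24/1 = 24·H_{24}.
H_{24} = 3.7760, so E[T] = 90.6230.

90.623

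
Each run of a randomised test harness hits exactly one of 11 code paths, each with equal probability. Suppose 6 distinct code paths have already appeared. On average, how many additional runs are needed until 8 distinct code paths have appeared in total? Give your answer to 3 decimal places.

With k distinct code paths already seen, the next new one takes an expected 11/(11-k) runs.
Sum over k = 6,...,7: E = 11/5 + 11/4 = 4.9500.

4.950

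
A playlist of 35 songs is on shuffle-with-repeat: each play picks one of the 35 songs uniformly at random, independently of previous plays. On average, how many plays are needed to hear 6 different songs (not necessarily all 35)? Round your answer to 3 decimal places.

Going from k to k+1 distinct takes a geometric number of plays with mean 35/(35-k).
Sum over k = 0,...,5: E = 35/35 + 35/34 + 35/33 + 35/32 + 35/31 + 35/30 = 6.4795.

6.479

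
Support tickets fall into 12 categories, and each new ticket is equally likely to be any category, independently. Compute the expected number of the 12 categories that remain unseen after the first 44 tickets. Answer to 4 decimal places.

For each category, P(unseen after 44) = (11/12)^44 = 0.02174.
By linearity of expectation, E[unseen] = 12·(11/12)^44 = 0.26091.

0.2609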